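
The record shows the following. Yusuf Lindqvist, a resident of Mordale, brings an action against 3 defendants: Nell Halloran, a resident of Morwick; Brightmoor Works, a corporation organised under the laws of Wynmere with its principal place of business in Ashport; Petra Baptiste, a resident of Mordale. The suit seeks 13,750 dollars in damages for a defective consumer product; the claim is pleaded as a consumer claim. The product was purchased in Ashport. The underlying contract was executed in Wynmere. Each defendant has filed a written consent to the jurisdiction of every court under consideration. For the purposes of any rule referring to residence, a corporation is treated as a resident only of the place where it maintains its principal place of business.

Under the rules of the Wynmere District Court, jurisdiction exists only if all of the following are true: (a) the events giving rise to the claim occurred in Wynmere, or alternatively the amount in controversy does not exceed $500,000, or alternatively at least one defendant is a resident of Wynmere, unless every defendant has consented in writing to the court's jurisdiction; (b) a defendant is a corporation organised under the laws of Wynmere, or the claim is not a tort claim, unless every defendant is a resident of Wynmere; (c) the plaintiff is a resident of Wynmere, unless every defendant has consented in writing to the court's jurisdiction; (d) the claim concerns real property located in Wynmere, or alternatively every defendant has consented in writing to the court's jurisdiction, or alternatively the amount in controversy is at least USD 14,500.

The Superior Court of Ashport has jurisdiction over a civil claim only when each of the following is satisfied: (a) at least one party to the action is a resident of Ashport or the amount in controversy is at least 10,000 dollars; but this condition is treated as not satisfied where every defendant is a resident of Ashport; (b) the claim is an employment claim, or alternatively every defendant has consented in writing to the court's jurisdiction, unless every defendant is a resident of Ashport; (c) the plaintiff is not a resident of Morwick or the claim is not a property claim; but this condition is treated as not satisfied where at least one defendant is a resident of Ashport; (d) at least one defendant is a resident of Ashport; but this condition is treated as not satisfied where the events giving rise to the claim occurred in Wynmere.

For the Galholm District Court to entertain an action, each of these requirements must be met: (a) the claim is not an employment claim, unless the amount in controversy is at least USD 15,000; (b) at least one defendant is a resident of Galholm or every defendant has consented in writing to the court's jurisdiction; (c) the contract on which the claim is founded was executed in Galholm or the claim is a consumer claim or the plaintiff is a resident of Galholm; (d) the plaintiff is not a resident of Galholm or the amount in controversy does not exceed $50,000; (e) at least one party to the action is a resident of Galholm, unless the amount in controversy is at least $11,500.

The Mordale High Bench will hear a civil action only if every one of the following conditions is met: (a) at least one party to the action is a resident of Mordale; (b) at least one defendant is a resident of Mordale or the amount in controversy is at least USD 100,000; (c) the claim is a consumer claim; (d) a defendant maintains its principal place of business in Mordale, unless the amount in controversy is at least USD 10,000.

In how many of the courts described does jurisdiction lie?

The Wynmere District Court:
  (a) The amount in controversy is USD 13,750, within the 500,000 dollars ceiling, which satisfies one of the alternatives. Satisfied.
  (b) Brightmoor Works is organised under the laws of Wynmere — that alternative is enough. Condition met.
  (c) The plaintiff resides in Mordale, not Wynmere. The proviso rescues it, though: every defendant has filed written consent. Condition met.
  (d) Every defendant has filed written consent, so one alternative holds. Satisfied.
  → All conditions met; jurisdiction exists.
The Superior Court of Ashport:
  (a) Brightmoor Works resides in Ashport, so one alternative holds. The carve-out does not apply: the defendants reside as follows — Nell Halloran in Morwick, Brightmoor Works in Ashport, Petra Baptiste in Mordale — not all in Ashport. Satisfied.
  (b) Every defendant has filed written consent, so one alternative holds. Met.
  (c) The plaintiff resides in Mordale, which is not Morwick, which satisfies one of the alternatives. But the carve-out bites: Brightmoor Works resides in Ashport. Condition not met.
  (d) Brightmoor Works resides in Ashport. And the carve-out is inapplicable — the operative events occurred in Ashport, not Wynmere. Satisfied.
  → At least one condition fails; no jurisdiction.
The Galholm District Court:
  (a) The claim is a consumer claim, not an employment claim. Met.
  (b) Every defendant has filed written consent, so one alternative holds. Condition met.
  (c) The claim is a consumer claim — that alternative is enough. Satisfied.
  (d) The plaintiff resides in Mordale, which is not Galholm — that alternative is enough. Condition met.
  (e) No party resides in Galholm. But the amount in controversy is USD 13,750, which meets the $11,500 floor, and the 'unless' clause therefore excuses the requirement. Satisfied.
  → Every requirement is satisfied — jurisdiction.
The Mordale High Bench:
  (a) Yusuf Lindqvist resides in Mordale. Satisfied.
  (b) Petra Baptiste resides in Mordale, so this disjunct is met. Met.
  (c) The claim is a consumer claim. Satisfied.
  (d) The corporate defendant(s) have their principal place of business in Ashport, not Mordale. However, the amount in controversy is 13,750 dollars, which meets the $10,000 floor, so the 'unless' proviso supplies this condition. Condition met.
  → Every requirement is satisfied — jurisdiction.
Courts with jurisdiction: the Wynmere District Court, the Galholm District Court, the Mordale High Bench — 3 in total.

3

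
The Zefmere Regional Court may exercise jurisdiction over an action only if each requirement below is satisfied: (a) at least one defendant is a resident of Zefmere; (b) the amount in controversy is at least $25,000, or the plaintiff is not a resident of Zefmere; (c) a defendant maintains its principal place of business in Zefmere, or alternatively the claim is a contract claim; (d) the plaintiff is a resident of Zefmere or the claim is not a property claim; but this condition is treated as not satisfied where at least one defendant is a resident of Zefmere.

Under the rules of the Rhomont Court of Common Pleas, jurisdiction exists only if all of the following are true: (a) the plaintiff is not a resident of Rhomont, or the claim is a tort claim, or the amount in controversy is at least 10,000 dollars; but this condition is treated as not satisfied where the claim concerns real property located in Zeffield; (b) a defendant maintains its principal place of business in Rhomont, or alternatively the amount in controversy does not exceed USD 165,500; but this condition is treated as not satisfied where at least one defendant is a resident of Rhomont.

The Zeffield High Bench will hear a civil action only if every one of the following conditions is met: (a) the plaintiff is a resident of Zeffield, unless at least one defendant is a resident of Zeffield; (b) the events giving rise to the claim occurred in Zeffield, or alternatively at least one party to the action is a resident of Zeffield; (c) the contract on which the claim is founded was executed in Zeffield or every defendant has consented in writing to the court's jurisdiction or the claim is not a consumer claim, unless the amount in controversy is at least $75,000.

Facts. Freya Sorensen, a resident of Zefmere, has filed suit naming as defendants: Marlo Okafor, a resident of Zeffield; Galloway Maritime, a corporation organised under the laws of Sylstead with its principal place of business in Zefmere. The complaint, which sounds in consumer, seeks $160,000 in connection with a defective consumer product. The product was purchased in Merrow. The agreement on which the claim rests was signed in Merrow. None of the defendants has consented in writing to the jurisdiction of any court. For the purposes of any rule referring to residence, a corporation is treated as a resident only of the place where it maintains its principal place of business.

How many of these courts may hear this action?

2

The Zefmere Regional Court:
  (a) Galloway Maritime resides in Zefmere. Condition met.
  (b) The amount in controversy is 160,000 dollars, which meets the USD 25,000 floor, so one alternative holds. Satisfied.
  (c) Galloway Maritime has its principal place of business in Zefmere, so this disjunct is met. Met.
  (d) The plaintiff resides in Zefmere — that alternative is enough. But Galloway Maritime resides in Zefmere, triggering the carve-out and defeating this condition. Condition not met.
  → Not every requirement is met — no jurisdiction.
The Rhomont Court of Common Pleas:
  (a) The plaintiff resides in Zefmere, which is not Rhomont, so this disjunct is met. The exception is not triggered, since the claim does not concern real property. Satisfied.
  (b) The amount in controversy is USD 160,000, within the USD 165,500 ceiling, which satisfies one of the alternatives. And the carve-out is inapplicable — no defendant resides in Rhomont (they reside in Zeffield, Zefmere). Satisfied.
  → The court has jurisdiction.
The Zeffield High Bench:
  (a) The plaintiff resides in Zefmere, not Zeffield. However, Marlo Okafor resides in Zeffield, so the 'unless' proviso supplies this condition. Satisfied.
  (b) Marlo Okafor resides in Zeffield, so one alternative holds. Condition met.
  (c) The contract was executed in Merrow, not Zeffield; no such written consent has been filed; the claim is a consumer claim — every alternative fails. However, the amount in controversy is 160,000 dollars, which meets the 75,000 dollars floor, so the 'unless' proviso supplies this condition. Condition met.
  → The court has jurisdiction.
Courts with jurisdiction: the Rhomont Court of Common Pleas, the Zeffield High Bench — 2 in total.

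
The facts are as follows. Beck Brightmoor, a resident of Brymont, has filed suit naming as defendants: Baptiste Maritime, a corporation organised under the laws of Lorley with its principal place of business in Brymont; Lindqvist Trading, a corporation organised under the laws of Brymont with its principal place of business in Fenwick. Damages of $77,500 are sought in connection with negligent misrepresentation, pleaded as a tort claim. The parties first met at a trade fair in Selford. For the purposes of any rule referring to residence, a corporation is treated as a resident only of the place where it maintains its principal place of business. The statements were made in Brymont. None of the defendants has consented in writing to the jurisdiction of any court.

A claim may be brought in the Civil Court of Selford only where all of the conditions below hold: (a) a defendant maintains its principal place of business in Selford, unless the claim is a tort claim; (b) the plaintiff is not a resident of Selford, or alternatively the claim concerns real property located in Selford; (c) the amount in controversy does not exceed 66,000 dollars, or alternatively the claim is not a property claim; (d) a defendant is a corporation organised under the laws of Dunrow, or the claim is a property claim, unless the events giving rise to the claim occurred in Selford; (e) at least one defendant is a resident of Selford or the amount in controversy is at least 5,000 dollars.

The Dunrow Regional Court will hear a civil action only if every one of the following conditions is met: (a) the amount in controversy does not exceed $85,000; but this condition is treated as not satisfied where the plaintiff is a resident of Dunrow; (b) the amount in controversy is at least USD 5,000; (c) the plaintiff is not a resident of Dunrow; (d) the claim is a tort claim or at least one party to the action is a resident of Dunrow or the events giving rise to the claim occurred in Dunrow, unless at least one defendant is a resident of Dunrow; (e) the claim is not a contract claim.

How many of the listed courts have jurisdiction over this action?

1

The Civil Court of Selford:
  (a) The corporate defendant(s) have their principal place of business in Brymont, Fenwick, not Selford. However, the claim is a tort claim, so the 'unless' proviso supplies this condition. Condition met.
  (b) The plaintiff resides in Brymont, which is not Selford — that alternative is enough. Condition met.
  (c) The claim is a tort claim, not a property claim, so one alternative holds. Condition met.
  (d) The corporate defendant(s) are organised in Brymont, Lorley, not Dunrow; the claim is a tort claim, not a property claim — no alternative holds. And the operative events occurred in Brymont, not Selford, so the proviso does not save it. Condition not met.
  (e) The amount in controversy is USD 77,500, which meets the USD 5,000 floor, which satisfies one of the alternatives. Condition met.
  → The court lacks jurisdiction.
The Dunrow Regional Court:
  (a) The amount in controversy is USD 77,500, within the USD 85,000 ceiling. And the carve-out is inapplicable — the plaintiff resides in Brymont, not Dunrow. Met.
  (b) The amount in controversy is $77,500, which meets the 5,000 dollars floor. Satisfied.
  (c) The plaintiff resides in Brymont, which is not Dunrow. Met.
  (d) The claim is a tort claim, so one alternative holds. Met.
  (e) The claim is a tort claim, not a contract claim. Condition met.
  → The court has jurisdiction.
Courts with jurisdiction: the Dunrow Regional Court — 1 in total.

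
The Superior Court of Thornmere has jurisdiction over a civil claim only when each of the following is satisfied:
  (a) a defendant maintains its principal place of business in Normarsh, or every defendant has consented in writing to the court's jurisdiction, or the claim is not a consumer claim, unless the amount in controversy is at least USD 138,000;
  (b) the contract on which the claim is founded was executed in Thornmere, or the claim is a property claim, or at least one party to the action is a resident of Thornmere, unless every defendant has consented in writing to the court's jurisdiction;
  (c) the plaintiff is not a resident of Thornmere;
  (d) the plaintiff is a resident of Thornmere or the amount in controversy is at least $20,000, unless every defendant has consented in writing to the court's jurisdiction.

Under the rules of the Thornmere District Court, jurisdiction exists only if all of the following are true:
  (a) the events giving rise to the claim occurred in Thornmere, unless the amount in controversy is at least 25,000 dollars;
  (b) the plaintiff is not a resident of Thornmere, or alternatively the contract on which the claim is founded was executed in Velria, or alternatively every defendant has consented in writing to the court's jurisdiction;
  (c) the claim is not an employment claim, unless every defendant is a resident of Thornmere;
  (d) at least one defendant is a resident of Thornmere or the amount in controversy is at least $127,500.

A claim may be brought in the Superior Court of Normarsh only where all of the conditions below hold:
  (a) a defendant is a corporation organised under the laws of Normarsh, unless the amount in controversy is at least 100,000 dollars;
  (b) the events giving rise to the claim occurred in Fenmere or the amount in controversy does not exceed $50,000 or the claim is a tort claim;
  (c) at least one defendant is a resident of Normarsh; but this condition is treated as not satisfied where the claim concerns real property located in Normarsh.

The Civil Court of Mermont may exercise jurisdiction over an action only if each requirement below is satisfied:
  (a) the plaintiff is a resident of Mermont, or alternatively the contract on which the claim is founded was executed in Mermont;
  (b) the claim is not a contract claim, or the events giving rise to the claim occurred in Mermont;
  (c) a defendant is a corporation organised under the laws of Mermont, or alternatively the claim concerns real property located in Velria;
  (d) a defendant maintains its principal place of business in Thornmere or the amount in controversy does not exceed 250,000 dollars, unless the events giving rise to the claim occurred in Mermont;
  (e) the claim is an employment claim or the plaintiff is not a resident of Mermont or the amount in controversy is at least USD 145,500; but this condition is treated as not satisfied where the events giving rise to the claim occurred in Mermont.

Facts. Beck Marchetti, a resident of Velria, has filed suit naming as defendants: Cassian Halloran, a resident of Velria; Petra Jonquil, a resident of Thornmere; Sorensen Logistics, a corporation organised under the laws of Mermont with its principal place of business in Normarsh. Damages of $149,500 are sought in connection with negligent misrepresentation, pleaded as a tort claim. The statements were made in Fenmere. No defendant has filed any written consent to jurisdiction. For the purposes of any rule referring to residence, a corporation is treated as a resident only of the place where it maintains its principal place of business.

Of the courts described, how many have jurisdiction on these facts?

3

The Superior Court of Thornmere:
  (a) Sorensen Logistics has its principal place of business in Normarsh — that alternative is enough. Met.
  (b) Petra Jonquil resides in Thornmere, which satisfies one of the alternatives. Met.
  (c) The plaintiff resides in Velria, which is not Thornmere. Satisfied.
  (d) The amount in controversy is USD 149,500, which meets the USD 20,000 floor, which satisfies one of the alternatives. Met.
  → Jurisdiction lies.
The Thornmere District Court:
  (a) The operative events occurred in Fenmere, not Thornmere. However, the amount in controversy is $149,500, which meets the $25,000 floor, so the 'unless' proviso supplies this condition. Met.
  (b) The plaintiff resides in Velria, which is not Thornmere, so one alternative holds. Met.
  (c) The claim is a tort claim, not an employment claim. Satisfied.
  (d) Petra Jonquil resides in Thornmere — that alternative is enough. Met.
  → Jurisdiction lies.
The Superior Court of Normarsh:
  (a) The corporate defendant(s) are organised in Mermont, not Normarsh. The proviso rescues it, though: the amount in controversy is $149,500, which meets the USD 100,000 floor. Satisfied.
  (b) The operative events occurred in Fenmere, so one alternative holds. Satisfied.
  (c) Sorensen Logistics resides in Normarsh. And the carve-out is inapplicable — the claim does not concern real property. Met.
  → Every requirement is satisfied — jurisdiction.
The Civil Court of Mermont:
  (a) The plaintiff resides in Velria, not Mermont; no contract (and hence no place of execution) is alleged — none of the alternatives is met. Condition not met.
  (b) The claim is a tort claim, not a contract claim — that alternative is enough. Satisfied.
  (c) Sorensen Logistics is organised under the laws of Mermont, so this disjunct is met. Met.
  (d) The amount in controversy is 149,500 dollars, within the 250,000 dollars ceiling — that alternative is enough. Condition met.
  (e) The plaintiff resides in Velria, which is not Mermont, so one alternative holds. And the carve-out is inapplicable — the operative events occurred in Fenmere, not Mermont. Condition met.
  → Not every requirement is met — no jurisdiction.
Courts with jurisdiction: the Superior Court of Thornmere, the Thornmere District Court, the Superior Court of Normarsh — 3 in total.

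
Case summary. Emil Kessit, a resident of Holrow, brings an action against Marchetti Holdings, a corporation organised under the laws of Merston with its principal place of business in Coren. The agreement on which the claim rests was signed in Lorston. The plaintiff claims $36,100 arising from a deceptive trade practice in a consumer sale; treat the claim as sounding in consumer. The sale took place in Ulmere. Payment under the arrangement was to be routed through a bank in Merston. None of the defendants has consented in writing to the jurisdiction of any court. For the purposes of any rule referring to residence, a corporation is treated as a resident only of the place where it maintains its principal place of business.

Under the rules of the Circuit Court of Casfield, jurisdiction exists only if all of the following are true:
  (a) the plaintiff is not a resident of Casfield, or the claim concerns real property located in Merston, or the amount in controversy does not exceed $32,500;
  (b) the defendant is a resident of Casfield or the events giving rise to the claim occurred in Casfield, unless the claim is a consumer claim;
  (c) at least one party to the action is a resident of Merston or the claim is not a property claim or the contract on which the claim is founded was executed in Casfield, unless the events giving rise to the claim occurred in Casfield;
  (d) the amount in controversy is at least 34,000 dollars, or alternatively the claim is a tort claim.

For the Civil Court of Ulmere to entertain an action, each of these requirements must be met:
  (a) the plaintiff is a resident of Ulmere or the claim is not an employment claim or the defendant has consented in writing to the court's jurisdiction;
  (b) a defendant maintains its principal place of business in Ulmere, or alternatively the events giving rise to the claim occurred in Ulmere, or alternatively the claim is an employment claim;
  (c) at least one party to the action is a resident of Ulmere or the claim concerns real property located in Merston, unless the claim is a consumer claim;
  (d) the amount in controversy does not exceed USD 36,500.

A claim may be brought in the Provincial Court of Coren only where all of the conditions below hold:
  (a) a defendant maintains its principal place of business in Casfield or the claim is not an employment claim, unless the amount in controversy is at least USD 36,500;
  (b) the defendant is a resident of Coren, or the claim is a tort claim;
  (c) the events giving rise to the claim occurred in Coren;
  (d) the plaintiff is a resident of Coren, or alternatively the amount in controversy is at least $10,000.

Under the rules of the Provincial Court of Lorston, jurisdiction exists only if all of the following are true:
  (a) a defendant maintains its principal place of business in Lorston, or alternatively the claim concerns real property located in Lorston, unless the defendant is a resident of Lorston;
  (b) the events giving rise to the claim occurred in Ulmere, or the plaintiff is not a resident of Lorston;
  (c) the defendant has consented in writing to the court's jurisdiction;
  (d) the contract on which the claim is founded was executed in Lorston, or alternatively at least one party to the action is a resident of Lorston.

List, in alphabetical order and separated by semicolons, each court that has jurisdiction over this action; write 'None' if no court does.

The Circuit Court of Casfield:
  (a) The plaintiff resides in Holrow, which is not Casfield, which satisfies one of the alternatives. Condition met.
  (b) The defendant resides in Coren, not Casfield; the operative events occurred in Ulmere, not Casfield — every alternative fails. The proviso rescues it, though: the claim is a consumer claim. Condition met.
  (c) The claim is a consumer claim, not a property claim, so this disjunct is met. Condition met.
  (d) The amount in controversy is $36,100, which meets the $34,000 floor, which satisfies one of the alternatives. Met.
  → Jurisdiction lies.
The Civil Court of Ulmere:
  (a) The claim is a consumer claim, not an employment claim — that alternative is enough. Condition met.
  (b) The operative events occurred in Ulmere — that alternative is enough. Condition met.
  (c) No party resides in Ulmere; the claim does not concern real property — no alternative holds. The proviso rescues it, though: the claim is a consumer claim. Met.
  (d) The amount in controversy is 36,100 dollars, within the 36,500 dollars ceiling. Condition met.
  → Every requirement is satisfied — jurisdiction.
The Provincial Court of Coren:
  (a) The claim is a consumer claim, not an employment claim, so one alternative holds. Met.
  (b) The defendant resides in Coren, which satisfies one of the alternatives. Met.
  (c) The operative events occurred in Ulmere, not Coren. Not satisfied.
  (d) The amount in controversy is 36,100 dollars, which meets the $10,000 floor, so one alternative holds. Satisfied.
  → Not every requirement is met — no jurisdiction.
The Provincial Court of Lorston:
  (a) The corporate defendant(s) have their principal place of business in Coren, not Lorston; the claim does not concern real property — none of the alternatives is met. Nor does the 'unless' clause help: the defendant resides in Coren, not Lorston. Not satisfied.
  (b) The operative events occurred in Ulmere, so one alternative holds. Met.
  (c) No such written consent has been filed. Condition not met.
  (d) The contract was executed in Lorston, so this disjunct is met. Met.
  → The court lacks jurisdiction.

the Circuit Court of Casfield; the Civil Court of Ulmere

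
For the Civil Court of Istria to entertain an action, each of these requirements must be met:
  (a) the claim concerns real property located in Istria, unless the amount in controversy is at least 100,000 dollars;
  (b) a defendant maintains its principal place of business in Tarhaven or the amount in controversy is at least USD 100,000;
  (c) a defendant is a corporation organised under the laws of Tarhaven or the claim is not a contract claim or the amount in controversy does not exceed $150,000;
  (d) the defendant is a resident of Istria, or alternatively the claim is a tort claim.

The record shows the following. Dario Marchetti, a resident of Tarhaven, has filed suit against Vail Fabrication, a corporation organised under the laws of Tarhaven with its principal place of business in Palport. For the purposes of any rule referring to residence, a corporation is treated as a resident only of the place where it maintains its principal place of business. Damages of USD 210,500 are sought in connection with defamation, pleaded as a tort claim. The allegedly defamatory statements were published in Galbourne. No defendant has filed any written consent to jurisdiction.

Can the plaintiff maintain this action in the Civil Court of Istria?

Yes

The Civil Court of Istria:
  (a) The claim does not concern real property. However, the amount in controversy is $210,500, which meets the 100,000 dollars floor, so the 'unless' proviso supplies this condition. Condition met.
  (b) The amount in controversy is 210,500 dollars, which meets the USD 100,000 floor, so one alternative holds. Condition met.
  (c) Vail Fabrication is organised under the laws of Tarhaven, which satisfies one of the alternatives. Met.
  (d) The claim is a tort claim — that alternative is enough. Met.
  → Jurisdiction lies.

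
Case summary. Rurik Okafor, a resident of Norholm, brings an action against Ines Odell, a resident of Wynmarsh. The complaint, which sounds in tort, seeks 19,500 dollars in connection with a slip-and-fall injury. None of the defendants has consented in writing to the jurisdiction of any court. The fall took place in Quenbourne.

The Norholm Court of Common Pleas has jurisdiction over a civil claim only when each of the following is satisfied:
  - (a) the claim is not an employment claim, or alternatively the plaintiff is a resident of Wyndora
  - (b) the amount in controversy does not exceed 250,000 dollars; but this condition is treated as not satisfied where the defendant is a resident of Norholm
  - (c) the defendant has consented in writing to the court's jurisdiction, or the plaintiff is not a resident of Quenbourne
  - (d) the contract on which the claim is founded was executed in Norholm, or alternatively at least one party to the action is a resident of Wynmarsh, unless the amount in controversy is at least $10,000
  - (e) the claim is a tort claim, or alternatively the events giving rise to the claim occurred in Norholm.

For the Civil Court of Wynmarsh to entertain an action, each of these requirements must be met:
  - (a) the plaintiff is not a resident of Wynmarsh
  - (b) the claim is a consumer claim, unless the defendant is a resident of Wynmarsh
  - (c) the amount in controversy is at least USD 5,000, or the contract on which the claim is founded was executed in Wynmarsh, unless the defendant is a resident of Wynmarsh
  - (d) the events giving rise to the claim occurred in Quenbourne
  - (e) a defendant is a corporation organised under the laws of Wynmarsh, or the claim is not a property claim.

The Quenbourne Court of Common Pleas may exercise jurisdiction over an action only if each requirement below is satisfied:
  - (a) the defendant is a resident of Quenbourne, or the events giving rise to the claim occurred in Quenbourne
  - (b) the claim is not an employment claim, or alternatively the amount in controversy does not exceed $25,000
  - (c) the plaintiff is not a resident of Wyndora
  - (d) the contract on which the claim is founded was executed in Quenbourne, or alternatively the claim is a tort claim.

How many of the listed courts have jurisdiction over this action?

The Norholm Court of Common Pleas:
  (a) The claim is a tort claim, not an employment claim, so this disjunct is met. Condition met.
  (b) The amount in controversy is $19,500, within the USD 250,000 ceiling. The exception is not triggered, since the defendant resides in Wynmarsh, not Norholm. Met.
  (c) The plaintiff resides in Norholm, which is not Quenbourne, so one alternative holds. Met.
  (d) Ines Odell resides in Wynmarsh, so this disjunct is met. Condition met.
  (e) The claim is a tort claim, so this disjunct is met. Condition met.
  → All conditions met; jurisdiction exists.
The Civil Court of Wynmarsh:
  (a) The plaintiff resides in Norholm, which is not Wynmarsh. Satisfied.
  (b) The claim is a tort claim, not a consumer claim. However, the defendant resides in Wynmarsh, so the 'unless' proviso supplies this condition. Satisfied.
  (c) The amount in controversy is $19,500, which meets the USD 5,000 floor — that alternative is enough. Condition met.
  (d) The operative events occurred in Quenbourne. Condition met.
  (e) The claim is a tort claim, not a property claim — that alternative is enough. Condition met.
  → All conditions met; jurisdiction exists.
The Quenbourne Court of Common Pleas:
  (a) The operative events occurred in Quenbourne, so this disjunct is met. Satisfied.
  (b) The claim is a tort claim, not an employment claim, which satisfies one of the alternatives. Condition met.
  (c) The plaintiff resides in Norholm, which is not Wyndora. Satisfied.
  (d) The claim is a tort claim, so one alternative holds. Met.
  → All conditions met; jurisdiction exists.
Courts with jurisdiction: the Norholm Court of Common Pleas, the Civil Court of Wynmarsh, the Quenbourne Court of Common Pleas — 3 in total.

3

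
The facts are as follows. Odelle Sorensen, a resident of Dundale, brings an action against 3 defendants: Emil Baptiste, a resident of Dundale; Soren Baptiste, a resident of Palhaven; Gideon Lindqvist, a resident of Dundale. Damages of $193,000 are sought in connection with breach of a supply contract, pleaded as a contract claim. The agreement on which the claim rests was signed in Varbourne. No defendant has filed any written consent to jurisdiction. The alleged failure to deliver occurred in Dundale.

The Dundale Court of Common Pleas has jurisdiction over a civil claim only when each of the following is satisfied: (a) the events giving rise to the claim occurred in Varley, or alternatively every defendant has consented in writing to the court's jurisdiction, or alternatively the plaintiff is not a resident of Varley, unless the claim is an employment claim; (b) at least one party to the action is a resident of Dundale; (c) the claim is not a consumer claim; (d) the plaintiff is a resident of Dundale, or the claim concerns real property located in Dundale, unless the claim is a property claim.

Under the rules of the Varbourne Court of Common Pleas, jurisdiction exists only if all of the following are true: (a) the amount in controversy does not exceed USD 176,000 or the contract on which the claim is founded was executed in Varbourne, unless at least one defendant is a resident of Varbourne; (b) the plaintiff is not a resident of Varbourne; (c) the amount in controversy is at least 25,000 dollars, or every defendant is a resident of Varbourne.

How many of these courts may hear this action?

2

The Dundale Court of Common Pleas:
  (a) The plaintiff resides in Dundale, which is not Varley — that alternative is enough. Satisfied.
  (b) Odelle Sorensen resides in Dundale. Satisfied.
  (c) The claim is a contract claim, not a consumer claim. Condition met.
  (d) The plaintiff resides in Dundale, so one alternative holds. Satisfied.
  → All conditions met; jurisdiction exists.
The Varbourne Court of Common Pleas:
  (a) The contract was executed in Varbourne, which satisfies one of the alternatives. Met.
  (b) The plaintiff resides in Dundale, which is not Varbourne. Satisfied.
  (c) The amount in controversy is USD 193,000, which meets the $25,000 floor, so one alternative holds. Condition met.
  → All conditions met; jurisdiction exists.
Courts with jurisdiction: the Dundale Court of Common Pleas, the Varbourne Court of Common Pleas — 2 in total.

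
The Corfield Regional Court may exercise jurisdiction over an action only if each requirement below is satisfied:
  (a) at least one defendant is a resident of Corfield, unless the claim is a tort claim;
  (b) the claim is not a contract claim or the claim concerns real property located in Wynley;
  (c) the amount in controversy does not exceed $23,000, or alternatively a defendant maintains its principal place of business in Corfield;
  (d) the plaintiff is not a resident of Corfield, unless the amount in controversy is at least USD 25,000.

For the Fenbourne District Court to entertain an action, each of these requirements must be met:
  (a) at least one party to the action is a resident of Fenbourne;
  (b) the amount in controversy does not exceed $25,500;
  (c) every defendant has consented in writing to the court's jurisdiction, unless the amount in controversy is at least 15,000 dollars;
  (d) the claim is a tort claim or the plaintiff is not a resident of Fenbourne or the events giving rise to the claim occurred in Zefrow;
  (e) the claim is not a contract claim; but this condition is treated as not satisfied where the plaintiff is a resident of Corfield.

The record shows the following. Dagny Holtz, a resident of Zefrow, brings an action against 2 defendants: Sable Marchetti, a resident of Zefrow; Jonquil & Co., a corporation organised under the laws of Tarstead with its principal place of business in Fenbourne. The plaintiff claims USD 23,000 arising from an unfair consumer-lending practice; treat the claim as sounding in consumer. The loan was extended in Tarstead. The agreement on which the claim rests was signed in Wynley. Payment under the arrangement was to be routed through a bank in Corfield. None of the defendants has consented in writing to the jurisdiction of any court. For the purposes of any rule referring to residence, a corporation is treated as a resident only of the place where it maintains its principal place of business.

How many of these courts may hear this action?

The Corfield Regional Court:
  (a) No defendant resides in Corfield (they reside in Zefrow, Fenbourne). And the claim is a consumer claim, not a tort claim, so the proviso does not save it. Fails.
  (b) The claim is a consumer claim, not a contract claim, which satisfies one of the alternatives. Met.
  (c) The amount in controversy is $23,000, within the USD 23,000 ceiling — that alternative is enough. Satisfied.
  (d) The plaintiff resides in Zefrow, which is not Corfield. Met.
  → No jurisdiction.
The Fenbourne District Court:
  (a) Jonquil & Co. resides in Fenbourne. Met.
  (b) The amount in controversy is 23,000 dollars, within the USD 25,500 ceiling. Satisfied.
  (c) No such written consent has been filed. But the amount in controversy is 23,000 dollars, which meets the $15,000 floor, and the 'unless' clause therefore excuses the requirement. Satisfied.
  (d) The plaintiff resides in Zefrow, which is not Fenbourne — that alternative is enough. Condition met.
  (e) The claim is a consumer claim, not a contract claim. The carve-out does not apply: the plaintiff resides in Zefrow, not Corfield. Met.
  → Jurisdiction lies.
Courts with jurisdiction: the Fenbourne District Court — 1 in total.

1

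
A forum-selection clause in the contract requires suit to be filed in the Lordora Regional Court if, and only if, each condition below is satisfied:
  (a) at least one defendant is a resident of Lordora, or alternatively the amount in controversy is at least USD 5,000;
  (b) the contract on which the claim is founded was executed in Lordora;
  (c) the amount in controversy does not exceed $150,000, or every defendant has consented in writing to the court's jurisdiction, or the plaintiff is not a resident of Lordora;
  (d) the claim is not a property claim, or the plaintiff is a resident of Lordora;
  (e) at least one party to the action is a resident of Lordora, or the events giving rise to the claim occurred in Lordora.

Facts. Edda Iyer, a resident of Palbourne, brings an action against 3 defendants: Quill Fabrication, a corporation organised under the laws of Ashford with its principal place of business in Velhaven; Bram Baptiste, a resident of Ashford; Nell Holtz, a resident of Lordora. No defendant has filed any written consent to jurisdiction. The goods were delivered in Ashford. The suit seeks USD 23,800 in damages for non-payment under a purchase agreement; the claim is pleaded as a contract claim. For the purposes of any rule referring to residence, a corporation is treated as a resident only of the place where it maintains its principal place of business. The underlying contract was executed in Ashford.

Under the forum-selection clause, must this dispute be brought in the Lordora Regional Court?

No

The Lordora Regional Court:
  (a) Nell Holtz resides in Lordora, so this disjunct is met. Satisfied.
  (b) The contract was executed in Ashford, not Lordora. Condition not met.
  (c) The amount in controversy is 23,800 dollars, within the $150,000 ceiling — that alternative is enough. Condition met.
  (d) The claim is a contract claim, not a property claim, so one alternative holds. Satisfied.
  (e) Nell Holtz resides in Lordora — that alternative is enough. Satisfied.
  → The clause does not apply.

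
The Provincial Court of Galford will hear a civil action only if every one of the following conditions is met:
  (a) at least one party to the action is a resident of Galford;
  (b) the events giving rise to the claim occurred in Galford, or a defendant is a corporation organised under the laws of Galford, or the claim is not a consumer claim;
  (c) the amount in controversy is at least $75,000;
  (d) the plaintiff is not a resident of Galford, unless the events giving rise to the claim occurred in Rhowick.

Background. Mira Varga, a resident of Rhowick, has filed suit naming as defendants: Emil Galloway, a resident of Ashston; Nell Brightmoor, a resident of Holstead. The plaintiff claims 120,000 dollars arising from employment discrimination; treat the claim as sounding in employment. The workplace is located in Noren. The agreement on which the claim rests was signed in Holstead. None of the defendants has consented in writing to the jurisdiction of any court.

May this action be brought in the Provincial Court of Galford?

The Provincial Court of Galford:
  (a) No party resides in Galford. Condition not met.
  (b) The claim is an employment claim, not a consumer claim, so one alternative holds. Satisfied.
  (c) The amount in controversy is USD 120,000, which meets the 75,000 dollars floor. Condition met.
  (d) The plaintiff resides in Rhowick, which is not Galford. Satisfied.
  → At least one condition fails; no jurisdiction.

No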